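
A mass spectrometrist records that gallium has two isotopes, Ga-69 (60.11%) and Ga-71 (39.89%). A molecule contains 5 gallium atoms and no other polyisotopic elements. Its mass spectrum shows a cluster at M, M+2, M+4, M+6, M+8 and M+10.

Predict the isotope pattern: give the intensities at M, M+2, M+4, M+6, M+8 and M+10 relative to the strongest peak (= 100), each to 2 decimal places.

22.71 : 75.34 : 100.00 : 66.36 : 22.02 : 2.92

Expanding (0.6011 + 0.3989)^5:
P(M) = 0.6011^5 = 0.078475
P(M+2) = 5 × 0.6011^4 × 0.3989^1 = 0.260388
P(M+4) = 10 × 0.6011^3 × 0.3989^2 = 0.345596
P(M+6) = 10 × 0.6011^2 × 0.3989^3 = 0.229343
P(M+8) = 5 × 0.6011^1 × 0.3989^4 = 0.076098
P(M+10) = 0.3989^5 = 0.010100
The M+4 peak is largest (0.345596); scaling to 100 gives 22.71 : 75.34 : 100.00 : 66.36 : 22.02 : 2.92.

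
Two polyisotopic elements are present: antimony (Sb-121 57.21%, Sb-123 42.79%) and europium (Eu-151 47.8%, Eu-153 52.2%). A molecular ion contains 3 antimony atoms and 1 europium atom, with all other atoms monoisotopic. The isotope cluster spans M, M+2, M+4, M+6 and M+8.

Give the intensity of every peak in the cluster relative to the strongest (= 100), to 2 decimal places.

24.22 : 80.80 : 100.00 : 54.53 : 11.07

Antimony pattern (n=3): 0.18724742 : 0.42015297 : 0.3142518 : 0.07834781
Europium pattern (n=1): 0.4780 : 0.5220
Convolve the two distributions (both contribute in 2-u steps):
  M: 0.18724742×0.4780 = 0.089504
  M+2: 0.18724742×0.5220 + 0.42015297×0.4780 = 0.298576
  M+4: 0.42015297×0.5220 + 0.3142518×0.4780 = 0.369532
  M+6: 0.3142518×0.5220 + 0.07834781×0.4780 = 0.201490
  M+8: 0.07834781×0.5220 = 0.040898
Scale to base peak (0.369532) = 100: 24.22 : 80.80 : 100.00 : 54.53 : 11.07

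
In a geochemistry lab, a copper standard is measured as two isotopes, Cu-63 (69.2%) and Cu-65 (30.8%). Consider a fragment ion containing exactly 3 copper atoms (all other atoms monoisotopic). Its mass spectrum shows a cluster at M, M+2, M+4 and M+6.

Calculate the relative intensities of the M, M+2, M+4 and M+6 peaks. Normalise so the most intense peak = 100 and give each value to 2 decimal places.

Expanding (0.692 + 0.308)^3:
P(M) = 0.692^3 = 0.331374
P(M+2) = 3 × 0.692^2 × 0.308^1 = 0.442470
P(M+4) = 3 × 0.692^1 × 0.308^2 = 0.196938
P(M+6) = 0.308^3 = 0.029218
The M+2 peak is largest (0.442470); scaling to 100 gives 74.89 : 100.00 : 44.51 : 6.60.

74.89 : 100.00 : 44.51 : 6.60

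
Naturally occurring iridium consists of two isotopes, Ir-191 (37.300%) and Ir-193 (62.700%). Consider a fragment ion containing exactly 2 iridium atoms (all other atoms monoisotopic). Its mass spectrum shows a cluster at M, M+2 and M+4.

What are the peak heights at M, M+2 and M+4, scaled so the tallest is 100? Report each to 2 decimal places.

The 2 Ir atoms are independent, so intensities follow the terms of (0.37300 + 0.62700)^2.
P(M) = 0.37300^2 = 0.139129
P(M+2) = 2 × 0.37300^1 × 0.62700^1 = 0.467742
P(M+4) = 0.62700^2 = 0.393129
The M+2 peak is largest (0.467742); scaling to 100 gives 29.74 : 100.00 : 84.05.

29.74 : 100.00 : 84.05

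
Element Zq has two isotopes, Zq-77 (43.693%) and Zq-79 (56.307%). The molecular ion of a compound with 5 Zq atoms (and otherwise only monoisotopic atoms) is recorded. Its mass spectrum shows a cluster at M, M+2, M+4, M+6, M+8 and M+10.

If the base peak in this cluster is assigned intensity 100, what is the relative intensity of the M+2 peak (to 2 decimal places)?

30.11

Binomial terms of (0.43693 + 0.56307)^5: M 0.0159, M+2 0.1026, M+4 0.2645, M+6 0.3408, M+8 0.2196, M+10 0.0566 → M+6 is the base peak.
P(M+6) = C(5,3) × 0.43693^2 × 0.56307^3 = 10 × 0.19090782 × 0.17852012 = 0.340809 (base)
P(M+2) = C(5,1) × 0.43693^4 × 0.56307^1 = 5 × 0.0364458 × 0.56307 = 0.102608
Relative intensity = 0.102608 / 0.340809 × 100 = 30.11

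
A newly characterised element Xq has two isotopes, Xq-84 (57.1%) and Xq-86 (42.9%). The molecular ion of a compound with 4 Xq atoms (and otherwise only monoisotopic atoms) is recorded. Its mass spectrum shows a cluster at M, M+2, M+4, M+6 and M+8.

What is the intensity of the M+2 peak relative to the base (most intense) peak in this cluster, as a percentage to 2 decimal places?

88.73%

Term probabilities: M 0.1063, M+2 0.3195, M+4 0.3600, M+6 0.1803, M+8 0.0339. Base peak = M+4.
P(M+4) = C(4,2) × 0.571^2 × 0.429^2 = 6 × 0.326041 × 0.184041 = 0.360029 (base)
P(M+2) = C(4,1) × 0.571^3 × 0.429^1 = 4 × 0.18616941 × 0.4290 = 0.319467
Relative intensity = 0.319467 / 0.360029 × 100 = 88.73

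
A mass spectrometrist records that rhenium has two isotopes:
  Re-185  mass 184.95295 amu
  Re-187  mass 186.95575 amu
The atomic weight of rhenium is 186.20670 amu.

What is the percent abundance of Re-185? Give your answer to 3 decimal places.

37.400%

Writing the weighted mean with unknown fraction x of Re-185:
184.95295·x + 186.95575·(1 − x) = 186.20670
(184.95295 − 186.95575)·x = 186.20670 − 186.95575
x = -0.74905 / -2.00280 = 0.37400 → 37.400% Re-185, 62.600% Re-187.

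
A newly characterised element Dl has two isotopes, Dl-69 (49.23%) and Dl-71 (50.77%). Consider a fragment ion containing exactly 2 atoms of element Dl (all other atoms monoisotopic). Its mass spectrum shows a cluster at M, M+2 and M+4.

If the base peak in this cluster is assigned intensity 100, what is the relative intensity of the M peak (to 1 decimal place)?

Binomial terms of (0.4923 + 0.5077)^2: M 0.2424, M+2 0.4999, M+4 0.2578 → M+2 is the base peak.
P(M+2) = C(2,1) × 0.4923^1 × 0.5077^1 = 2 × 0.4923 × 0.5077 = 0.499881 (base)
P(M) = C(2,0) × 0.4923^2 × 0.5077^0 = 1 × 0.24235929 × 1.0000 = 0.242359
Relative intensity = 0.242359 / 0.499881 × 100 = 48.5

48.5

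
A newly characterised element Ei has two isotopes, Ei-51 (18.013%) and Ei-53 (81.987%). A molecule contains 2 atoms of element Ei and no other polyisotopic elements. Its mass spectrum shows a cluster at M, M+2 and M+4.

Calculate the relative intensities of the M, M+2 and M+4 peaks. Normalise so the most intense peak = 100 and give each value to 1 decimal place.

The 2 Ei atoms are independent, so intensities follow the terms of (0.18013 + 0.81987)^2.
P(M) = 0.18013^2 = 0.032447
P(M+2) = 2 × 0.18013^1 × 0.81987^1 = 0.295366
P(M+4) = 0.81987^2 = 0.672187
The M+4 peak is largest (0.672187); scaling to 100 gives 4.8 : 43.9 : 100.0.

4.8 : 43.9 : 100.0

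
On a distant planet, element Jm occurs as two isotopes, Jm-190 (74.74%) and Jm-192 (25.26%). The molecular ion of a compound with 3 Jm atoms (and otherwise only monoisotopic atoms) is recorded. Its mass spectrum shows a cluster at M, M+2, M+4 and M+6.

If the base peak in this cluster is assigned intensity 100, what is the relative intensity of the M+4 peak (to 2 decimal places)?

33.80

Term probabilities: M 0.4175, M+2 0.4233, M+4 0.1431, M+6 0.0161. Base peak = M+2.
P(M+2) = C(3,1) × 0.7474^2 × 0.2526^1 = 3 × 0.55860676 × 0.2526 = 0.423312 (base)
P(M+4) = C(3,2) × 0.7474^1 × 0.2526^2 = 3 × 0.7474 × 0.06380676 = 0.143068
Relative intensity = 0.143068 / 0.423312 × 100 = 33.80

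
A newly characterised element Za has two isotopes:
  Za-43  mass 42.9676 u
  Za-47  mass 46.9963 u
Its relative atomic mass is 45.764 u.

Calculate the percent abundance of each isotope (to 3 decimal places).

Let x be the fractional abundance of Za-43; then Za-47 has abundance 1 − x.
42.9676·x + 46.9963·(1 − x) = 45.764
(42.9676 − 46.9963)·x = 45.764 − 46.9963
x = -1.2323 / -4.0287 = 0.30588 → 30.588% Za-43, 69.412% Za-47.

Za-43: 30.588%, Za-47: 69.412%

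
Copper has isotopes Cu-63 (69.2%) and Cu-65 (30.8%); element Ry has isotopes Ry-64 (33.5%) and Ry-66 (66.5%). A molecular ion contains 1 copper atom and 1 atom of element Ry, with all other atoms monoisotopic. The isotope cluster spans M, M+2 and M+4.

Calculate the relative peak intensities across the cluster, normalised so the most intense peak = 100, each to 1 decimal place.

41.1 : 100.0 : 36.4

Copper pattern (n=1): 0.6920 : 0.3080
Element Ry pattern (n=1): 0.3350 : 0.6650
Convolve the two distributions (both contribute in 2-u steps):
  M: 0.6920×0.3350 = 0.231820
  M+2: 0.6920×0.6650 + 0.3080×0.3350 = 0.563360
  M+4: 0.3080×0.6650 = 0.204820
Scale to base peak (0.563360) = 100: 41.1 : 100.0 : 36.4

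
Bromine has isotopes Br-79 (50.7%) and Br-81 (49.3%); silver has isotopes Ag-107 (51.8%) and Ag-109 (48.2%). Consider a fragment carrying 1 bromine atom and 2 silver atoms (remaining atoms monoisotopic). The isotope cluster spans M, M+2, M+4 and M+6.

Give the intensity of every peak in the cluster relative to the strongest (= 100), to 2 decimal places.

Bromine pattern (n=1): 0.5070 : 0.4930
Silver pattern (n=2): 0.268324 : 0.499352 : 0.232324
Convolve the two distributions (both contribute in 2-u steps):
  M: 0.5070×0.268324 = 0.136040
  M+2: 0.5070×0.499352 + 0.4930×0.268324 = 0.385455
  M+4: 0.5070×0.232324 + 0.4930×0.499352 = 0.363969
  M+6: 0.4930×0.232324 = 0.114536
Scale to base peak (0.385455) = 100: 35.29 : 100.00 : 94.43 : 29.71

35.29 : 100.00 : 94.43 : 29.71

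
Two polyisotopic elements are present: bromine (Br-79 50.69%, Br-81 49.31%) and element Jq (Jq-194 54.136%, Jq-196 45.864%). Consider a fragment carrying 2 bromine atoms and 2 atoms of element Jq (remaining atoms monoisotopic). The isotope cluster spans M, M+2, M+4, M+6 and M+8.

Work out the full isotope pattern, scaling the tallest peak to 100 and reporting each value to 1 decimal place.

20.2 : 73.4 : 100.0 : 60.5 : 13.7

Bromine pattern (n=2): 0.25694761 : 0.49990478 : 0.24314761
Element Jq pattern (n=2): 0.29307065 : 0.4965787 : 0.21035065
Convolve the two distributions (both contribute in 2-u steps):
  M: 0.25694761×0.29307065 = 0.075304
  M+2: 0.25694761×0.4965787 + 0.49990478×0.29307065 = 0.274102
  M+4: 0.25694761×0.21035065 + 0.49990478×0.4965787 + 0.24314761×0.29307065 = 0.373551
  M+6: 0.49990478×0.21035065 + 0.24314761×0.4965787 = 0.225897
  M+8: 0.24314761×0.21035065 = 0.051146
Scale to base peak (0.373551) = 100: 20.2 : 73.4 : 100.0 : 60.5 : 13.7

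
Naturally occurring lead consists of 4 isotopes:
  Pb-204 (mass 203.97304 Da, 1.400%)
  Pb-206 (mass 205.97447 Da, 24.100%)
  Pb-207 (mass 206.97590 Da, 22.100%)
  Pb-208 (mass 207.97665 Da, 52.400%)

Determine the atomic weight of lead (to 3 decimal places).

The abundance-weighted mean is 0.01400 × 203.97304 + 0.24100 × 205.97447 + 0.22100 × 206.97590 + 0.52400 × 207.97665
= 2.855623 + 49.639847 + 45.741674 + 108.979765 = 207.216909 Da

207.217 Da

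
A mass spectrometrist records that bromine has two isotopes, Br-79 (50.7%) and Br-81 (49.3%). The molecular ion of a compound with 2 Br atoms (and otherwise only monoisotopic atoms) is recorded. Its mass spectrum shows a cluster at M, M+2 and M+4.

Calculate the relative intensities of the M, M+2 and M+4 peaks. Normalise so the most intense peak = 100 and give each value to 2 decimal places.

Each Br atom is independently Br-79 (p = 0.507) or Br-81 (q = 0.493); the cluster is the binomial expansion (p + q)^2.
P(M) = 0.507^2 = 0.257049
P(M+2) = 2 × 0.507^1 × 0.493^1 = 0.499902
P(M+4) = 0.493^2 = 0.243049
The M+2 peak is largest (0.499902); scaling to 100 gives 51.42 : 100.00 : 48.62.

51.42 : 100.00 : 48.62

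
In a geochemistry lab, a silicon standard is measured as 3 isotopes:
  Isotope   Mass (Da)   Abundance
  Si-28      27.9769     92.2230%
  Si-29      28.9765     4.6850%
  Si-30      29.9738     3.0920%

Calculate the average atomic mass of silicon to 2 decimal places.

28.09 Da

Ar = Σ fᵢ·mᵢ = 0.922230 × 27.9769 + 0.046850 × 28.9765 + 0.030920 × 29.9738
= 25.80114 + 1.35755 + 0.92679 = 28.08548 Da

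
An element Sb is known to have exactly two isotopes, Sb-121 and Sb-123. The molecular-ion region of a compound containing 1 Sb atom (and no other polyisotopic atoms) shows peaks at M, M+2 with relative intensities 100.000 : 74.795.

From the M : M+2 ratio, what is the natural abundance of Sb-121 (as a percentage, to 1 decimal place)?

Let p = fractional abundance of Sb-121. I(M+2)/I(M) = [C(1,1)·p^0·(1−p)] / p^1 = 1·(1−p)/p = 74.795/100.000 = 0.7480
(1−p)/p = 0.7480/1 = 0.7480  ⇒  p = 1/(1 + 0.7480) = 0.5721
Sb-121: 57.2%, Sb-123: 42.8%.

57.2%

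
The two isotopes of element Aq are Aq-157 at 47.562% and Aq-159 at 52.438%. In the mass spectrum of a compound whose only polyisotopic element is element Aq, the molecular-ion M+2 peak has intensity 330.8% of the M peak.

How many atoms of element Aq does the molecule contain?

3

With n Aq atoms, P(M+2)/P(M) = C(n,1)·p^(n−1)q / p^n = n·q/p = n · 0.52438/0.47562.
n = 3.308 × 0.47562/0.52438 = 3.00 ≈ 3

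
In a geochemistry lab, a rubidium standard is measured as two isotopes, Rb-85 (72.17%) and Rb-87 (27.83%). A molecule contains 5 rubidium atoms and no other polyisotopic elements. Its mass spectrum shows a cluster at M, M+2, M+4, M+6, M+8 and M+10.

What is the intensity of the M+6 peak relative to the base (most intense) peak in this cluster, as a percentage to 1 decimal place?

29.7%

Term probabilities: M 0.1958, M+2 0.3775, M+4 0.2911, M+6 0.1123, M+8 0.0216, M+10 0.0017. Base peak = M+2.
P(M+2) = C(5,1) × 0.7217^4 × 0.2783^1 = 5 × 0.27128565 × 0.2783 = 0.377494 (base)
P(M+6) = C(5,3) × 0.7217^2 × 0.2783^3 = 10 × 0.52085089 × 0.02155458 = 0.112267
Relative intensity = 0.112267 / 0.377494 × 100 = 29.7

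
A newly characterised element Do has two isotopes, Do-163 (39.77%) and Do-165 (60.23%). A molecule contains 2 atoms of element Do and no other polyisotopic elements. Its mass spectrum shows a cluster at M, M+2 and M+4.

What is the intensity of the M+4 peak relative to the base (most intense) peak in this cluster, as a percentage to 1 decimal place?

Binomial terms of (0.3977 + 0.6023)^2: M 0.1582, M+2 0.4791, M+4 0.3628 → M+2 is the base peak.
P(M+2) = C(2,1) × 0.3977^1 × 0.6023^1 = 2 × 0.3977 × 0.6023 = 0.479069 (base)
P(M+4) = C(2,2) × 0.3977^0 × 0.6023^2 = 1 × 1.0000 × 0.36276529 = 0.362765
Relative intensity = 0.362765 / 0.479069 × 100 = 75.7

75.7%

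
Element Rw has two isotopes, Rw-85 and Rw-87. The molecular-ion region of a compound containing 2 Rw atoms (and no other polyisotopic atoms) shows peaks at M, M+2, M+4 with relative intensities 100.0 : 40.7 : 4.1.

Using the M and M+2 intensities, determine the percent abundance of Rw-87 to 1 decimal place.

16.9%

If p is the fraction of Rw that is Rw-85, then I(M+2)/I(M) = [C(2,1)·p^1·(1−p)] / p^2 = 2·(1−p)/p = 40.7/100.0 = 0.4070
(1−p)/p = 0.4070/2 = 0.2035  ⇒  p = 1/(1 + 0.2035) = 0.8309
Rw-85: 83.1%, Rw-87: 16.9%.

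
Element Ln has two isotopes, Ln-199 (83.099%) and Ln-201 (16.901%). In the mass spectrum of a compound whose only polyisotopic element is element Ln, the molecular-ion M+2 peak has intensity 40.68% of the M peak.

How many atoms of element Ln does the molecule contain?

The M+2/M ratio from n Ln atoms is n · q/p = n · 0.16901/0.83099.
n = 0.4068 × 0.83099/0.16901 = 2.00 ≈ 2

2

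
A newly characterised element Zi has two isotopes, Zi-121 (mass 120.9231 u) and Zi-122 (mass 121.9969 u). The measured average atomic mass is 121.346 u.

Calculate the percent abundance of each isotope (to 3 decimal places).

Writing the weighted mean with unknown fraction x of Zi-121:
120.9231·x + 121.9969·(1 − x) = 121.346
(120.9231 − 121.9969)·x = 121.346 − 121.9969
x = -0.6509 / -1.0738 = 0.60617 → 60.617% Zi-121, 39.383% Zi-122.

Zi-121: 60.617%, Zi-122: 39.383%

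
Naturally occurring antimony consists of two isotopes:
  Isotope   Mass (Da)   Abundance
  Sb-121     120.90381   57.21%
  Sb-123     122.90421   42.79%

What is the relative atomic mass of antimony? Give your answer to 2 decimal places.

Weight each isotope mass by its fractional abundance: 0.5721 × 120.90381 + 0.4279 × 122.90421
= 69.169070 + 52.590711 = 121.759781 Da

121.76 Da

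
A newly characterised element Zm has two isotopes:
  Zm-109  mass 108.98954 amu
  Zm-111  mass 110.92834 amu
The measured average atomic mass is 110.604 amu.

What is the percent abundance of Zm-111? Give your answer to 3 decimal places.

Let x be the fractional abundance of Zm-109; then Zm-111 has abundance 1 − x.
108.98954·x + 110.92834·(1 − x) = 110.604
(108.98954 − 110.92834)·x = 110.604 − 110.92834
x = -0.32434 / -1.93880 = 0.16729 → 16.729% Zm-109, 83.271% Zm-111.

83.271%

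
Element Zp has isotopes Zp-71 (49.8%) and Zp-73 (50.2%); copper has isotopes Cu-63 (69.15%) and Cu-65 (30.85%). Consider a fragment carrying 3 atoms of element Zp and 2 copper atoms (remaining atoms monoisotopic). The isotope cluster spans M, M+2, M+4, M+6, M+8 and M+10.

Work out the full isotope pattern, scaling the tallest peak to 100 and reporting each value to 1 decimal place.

16.8 : 65.9 : 100.0 : 73.1 : 25.6 : 3.4

Element Zp pattern (n=3): 0.12350599 : 0.37349402 : 0.37649398 : 0.12650601
Copper pattern (n=2): 0.47817225 : 0.4266555 : 0.09517225
Convolve the two distributions (both contribute in 2-u steps):
  M: 0.12350599×0.47817225 = 0.059057
  M+2: 0.12350599×0.4266555 + 0.37349402×0.47817225 = 0.231289
  M+4: 0.12350599×0.09517225 + 0.37349402×0.4266555 + 0.37649398×0.47817225 = 0.351137
  M+6: 0.37349402×0.09517225 + 0.37649398×0.4266555 + 0.12650601×0.47817225 = 0.256671
  M+8: 0.37649398×0.09517225 + 0.12650601×0.4266555 = 0.089806
  M+10: 0.12650601×0.09517225 = 0.012040
Scale to base peak (0.351137) = 100: 16.8 : 65.9 : 100.0 : 73.1 : 25.6 : 3.4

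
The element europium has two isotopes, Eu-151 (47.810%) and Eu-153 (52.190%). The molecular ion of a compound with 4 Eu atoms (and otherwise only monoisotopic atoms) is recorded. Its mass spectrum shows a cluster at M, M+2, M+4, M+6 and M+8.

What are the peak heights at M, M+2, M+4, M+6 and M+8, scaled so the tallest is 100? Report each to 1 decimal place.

14.0 : 61.1 : 100.0 : 72.8 : 19.9

Each Eu atom is independently Eu-151 (p = 0.47810) or Eu-153 (q = 0.52190); the cluster is the binomial expansion (p + q)^4.
P(M) = 0.47810^4 = 0.052249
P(M+2) = 4 × 0.47810^3 × 0.52190^1 = 0.228141
P(M+4) = 6 × 0.47810^2 × 0.52190^2 = 0.373563
P(M+6) = 4 × 0.47810^1 × 0.52190^3 = 0.271857
P(M+8) = 0.52190^4 = 0.074191
The M+4 peak is largest (0.373563); scaling to 100 gives 14.0 : 61.1 : 100.0 : 72.8 : 19.9.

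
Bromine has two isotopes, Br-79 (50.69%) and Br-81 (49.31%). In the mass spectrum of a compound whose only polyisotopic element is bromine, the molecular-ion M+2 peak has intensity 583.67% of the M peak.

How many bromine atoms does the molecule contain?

6

With n Br atoms, P(M+2)/P(M) = C(n,1)·p^(n−1)q / p^n = n·q/p = n · 0.4931/0.5069.
n = 5.8367 × 0.5069/0.4931 = 6.00 ≈ 6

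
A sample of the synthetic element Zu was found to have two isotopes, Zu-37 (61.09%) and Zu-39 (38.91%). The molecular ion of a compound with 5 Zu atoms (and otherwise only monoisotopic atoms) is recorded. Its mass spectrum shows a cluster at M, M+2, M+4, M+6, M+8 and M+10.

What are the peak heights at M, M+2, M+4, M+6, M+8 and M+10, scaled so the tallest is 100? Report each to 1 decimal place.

24.7 : 78.5 : 100.0 : 63.7 : 20.3 : 2.6

Expanding (0.6109 + 0.3891)^5:
P(M) = 0.6109^5 = 0.085085
P(M+2) = 5 × 0.6109^4 × 0.3891^1 = 0.270964
P(M+4) = 10 × 0.6109^3 × 0.3891^2 = 0.345170
P(M+6) = 10 × 0.6109^2 × 0.3891^3 = 0.219849
P(M+8) = 5 × 0.6109^1 × 0.3891^4 = 0.070014
P(M+10) = 0.3891^5 = 0.008919
The M+4 peak is largest (0.345170); scaling to 100 gives 24.7 : 78.5 : 100.0 : 63.7 : 20.3 : 2.6.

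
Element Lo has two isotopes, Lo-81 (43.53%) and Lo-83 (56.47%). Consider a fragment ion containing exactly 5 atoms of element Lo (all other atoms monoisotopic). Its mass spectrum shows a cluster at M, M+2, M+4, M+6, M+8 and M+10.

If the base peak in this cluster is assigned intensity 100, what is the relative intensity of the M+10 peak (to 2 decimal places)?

16.83

Binomial terms of (0.4353 + 0.5647)^5: M 0.0156, M+2 0.1014, M+4 0.2630, M+6 0.3412, M+8 0.2213, M+10 0.0574 → M+6 is the base peak.
P(M+6) = C(5,3) × 0.4353^2 × 0.5647^3 = 10 × 0.18948609 × 0.18007498 = 0.341217 (base)
P(M+10) = C(5,5) × 0.4353^0 × 0.5647^5 = 1 × 1.0000 × 0.0574234 = 0.057423
Relative intensity = 0.057423 / 0.341217 × 100 = 16.83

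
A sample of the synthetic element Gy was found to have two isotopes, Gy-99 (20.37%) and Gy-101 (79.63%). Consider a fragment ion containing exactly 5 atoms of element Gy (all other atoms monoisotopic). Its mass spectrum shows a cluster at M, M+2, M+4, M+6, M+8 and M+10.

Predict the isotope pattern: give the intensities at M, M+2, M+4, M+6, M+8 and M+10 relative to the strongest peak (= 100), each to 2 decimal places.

0.09 : 1.67 : 13.09 : 51.16 : 100.00 : 78.18

Each Gy atom is independently Gy-99 (p = 0.2037) or Gy-101 (q = 0.7963); the cluster is the binomial expansion (p + q)^5.
P(M) = 0.2037^5 = 0.000351
P(M+2) = 5 × 0.2037^4 × 0.7963^1 = 0.006855
P(M+4) = 10 × 0.2037^3 × 0.7963^2 = 0.053595
P(M+6) = 10 × 0.2037^2 × 0.7963^3 = 0.209514
P(M+8) = 5 × 0.2037^1 × 0.7963^4 = 0.409513
P(M+10) = 0.7963^5 = 0.320172
The M+8 peak is largest (0.409513); scaling to 100 gives 0.09 : 1.67 : 13.09 : 51.16 : 100.00 : 78.18.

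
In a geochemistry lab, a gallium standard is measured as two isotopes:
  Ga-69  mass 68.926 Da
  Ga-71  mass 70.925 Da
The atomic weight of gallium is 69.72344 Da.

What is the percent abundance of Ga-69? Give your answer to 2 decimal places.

Writing the weighted mean with unknown fraction x of Ga-69:
68.926·x + 70.925·(1 − x) = 69.72344
(68.926 − 70.925)·x = 69.72344 − 70.925
x = -1.20156 / -1.999 = 0.60108 → 60.11% Ga-69, 39.89% Ga-71.

60.11%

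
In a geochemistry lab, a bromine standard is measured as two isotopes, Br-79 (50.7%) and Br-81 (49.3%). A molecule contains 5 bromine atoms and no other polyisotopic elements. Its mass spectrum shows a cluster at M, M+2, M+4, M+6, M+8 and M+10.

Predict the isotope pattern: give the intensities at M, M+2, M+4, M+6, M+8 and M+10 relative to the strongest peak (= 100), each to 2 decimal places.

10.58 : 51.42 : 100.00 : 97.24 : 47.28 : 9.19

Expanding (0.507 + 0.493)^5:
P(M) = 0.507^5 = 0.033500
P(M+2) = 5 × 0.507^4 × 0.493^1 = 0.162873
P(M+4) = 10 × 0.507^3 × 0.493^2 = 0.316751
P(M+6) = 10 × 0.507^2 × 0.493^3 = 0.308004
P(M+8) = 5 × 0.507^1 × 0.493^4 = 0.149750
P(M+10) = 0.493^5 = 0.029123
The M+4 peak is largest (0.316751); scaling to 100 gives 10.58 : 51.42 : 100.00 : 97.24 : 47.28 : 9.19.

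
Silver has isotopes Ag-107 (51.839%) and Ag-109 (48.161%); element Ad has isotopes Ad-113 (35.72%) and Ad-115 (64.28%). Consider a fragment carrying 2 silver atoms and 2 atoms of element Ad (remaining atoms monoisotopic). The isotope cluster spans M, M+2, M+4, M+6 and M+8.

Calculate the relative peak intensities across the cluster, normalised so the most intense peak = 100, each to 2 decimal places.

9.27 : 50.58 : 100.00 : 84.57 : 25.91

Silver pattern (n=2): 0.26872819 : 0.49932362 : 0.23194819
Element Ad pattern (n=2): 0.12759184 : 0.45921632 : 0.41319184
Convolve the two distributions (both contribute in 2-u steps):
  M: 0.26872819×0.12759184 = 0.034288
  M+2: 0.26872819×0.45921632 + 0.49932362×0.12759184 = 0.187114
  M+4: 0.26872819×0.41319184 + 0.49932362×0.45921632 + 0.23194819×0.12759184 = 0.369929
  M+6: 0.49932362×0.41319184 + 0.23194819×0.45921632 = 0.312831
  M+8: 0.23194819×0.41319184 = 0.095839
Scale to base peak (0.369929) = 100: 9.27 : 50.58 : 100.00 : 84.57 : 25.91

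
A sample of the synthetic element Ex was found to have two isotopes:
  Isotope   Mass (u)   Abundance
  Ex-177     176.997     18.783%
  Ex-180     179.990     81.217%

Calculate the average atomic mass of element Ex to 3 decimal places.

The abundance-weighted mean is 0.18783 × 176.997 + 0.81217 × 179.990
= 33.2453 + 146.1825 = 179.4278 u

179.428 u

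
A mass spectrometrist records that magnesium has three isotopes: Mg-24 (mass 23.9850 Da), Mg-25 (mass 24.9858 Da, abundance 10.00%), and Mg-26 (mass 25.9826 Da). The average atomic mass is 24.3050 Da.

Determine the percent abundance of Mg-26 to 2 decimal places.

Let x and y be the fractions of Mg-24 and Mg-26. Then x + y = 1 − 0.1000 = 0.9000 and 23.9850x + 25.9826y = 24.3050 − 0.1000×24.9858 = 21.80642.
Substituting: 23.9850x + 25.9826(0.9000 − x) = 21.80642
(23.9850 − 25.9826)x = -1.57792  ⇒  x = 0.78991, y = 0.11009
Mg-24: 78.99%, Mg-26: 11.01%.

11.01%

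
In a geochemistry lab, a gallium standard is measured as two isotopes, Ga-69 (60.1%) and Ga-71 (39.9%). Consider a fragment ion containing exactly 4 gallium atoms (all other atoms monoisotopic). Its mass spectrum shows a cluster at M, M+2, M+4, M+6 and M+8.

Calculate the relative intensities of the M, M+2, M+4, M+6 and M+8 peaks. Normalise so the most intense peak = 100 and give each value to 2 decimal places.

37.66 : 100.00 : 99.58 : 44.08 : 7.32

The 4 Ga atoms are independent, so intensities follow the terms of (0.601 + 0.399)^4.
P(M) = 0.601^4 = 0.130466
P(M+2) = 4 × 0.601^3 × 0.399^1 = 0.346463
P(M+4) = 6 × 0.601^2 × 0.399^2 = 0.345021
P(M+6) = 4 × 0.601^1 × 0.399^3 = 0.152705
P(M+8) = 0.399^4 = 0.025345
The M+2 peak is largest (0.346463); scaling to 100 gives 37.66 : 100.00 : 99.58 : 44.08 : 7.32.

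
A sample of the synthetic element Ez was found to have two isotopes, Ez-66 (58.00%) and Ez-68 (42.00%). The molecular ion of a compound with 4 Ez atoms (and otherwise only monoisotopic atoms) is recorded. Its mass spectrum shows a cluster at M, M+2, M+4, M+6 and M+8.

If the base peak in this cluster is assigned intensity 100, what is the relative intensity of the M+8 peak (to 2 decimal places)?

8.74

Binomial terms of (0.5800 + 0.4200)^4: M 0.1132, M+2 0.3278, M+4 0.3560, M+6 0.1719, M+8 0.0311 → M+4 is the base peak.
P(M+4) = C(4,2) × 0.5800^2 × 0.4200^2 = 6 × 0.3364 × 0.1764 = 0.356046 (base)
P(M+8) = C(4,4) × 0.5800^0 × 0.4200^4 = 1 × 1.0000 × 0.03111696 = 0.031117
Relative intensity = 0.031117 / 0.356046 × 100 = 8.74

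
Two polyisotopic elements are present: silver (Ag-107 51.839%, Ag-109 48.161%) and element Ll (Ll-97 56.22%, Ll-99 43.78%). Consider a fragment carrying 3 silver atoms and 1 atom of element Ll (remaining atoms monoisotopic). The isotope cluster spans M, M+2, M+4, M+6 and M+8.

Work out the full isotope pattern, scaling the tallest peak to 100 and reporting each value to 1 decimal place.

Silver pattern (n=3): 0.13930601 : 0.38826655 : 0.36071887 : 0.11170857
Element Ll pattern (n=1): 0.5622 : 0.4378
Convolve the two distributions (both contribute in 2-u steps):
  M: 0.13930601×0.5622 = 0.078318
  M+2: 0.13930601×0.4378 + 0.38826655×0.5622 = 0.279272
  M+4: 0.38826655×0.4378 + 0.36071887×0.5622 = 0.372779
  M+6: 0.36071887×0.4378 + 0.11170857×0.5622 = 0.220725
  M+8: 0.11170857×0.4378 = 0.048906
Scale to base peak (0.372779) = 100: 21.0 : 74.9 : 100.0 : 59.2 : 13.1

21.0 : 74.9 : 100.0 : 59.2 : 13.1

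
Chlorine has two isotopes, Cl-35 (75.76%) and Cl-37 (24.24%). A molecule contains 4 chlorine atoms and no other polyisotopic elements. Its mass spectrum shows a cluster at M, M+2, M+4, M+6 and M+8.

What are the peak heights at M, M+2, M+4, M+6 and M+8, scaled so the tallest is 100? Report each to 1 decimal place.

78.1 : 100.0 : 48.0 : 10.2 : 0.8

The 4 Cl atoms are independent, so intensities follow the terms of (0.7576 + 0.2424)^4.
P(M) = 0.7576^4 = 0.329428
P(M+2) = 4 × 0.7576^3 × 0.2424^1 = 0.421612
P(M+4) = 6 × 0.7576^2 × 0.2424^2 = 0.202347
P(M+6) = 4 × 0.7576^1 × 0.2424^3 = 0.043162
P(M+8) = 0.2424^4 = 0.003452
The M+2 peak is largest (0.421612); scaling to 100 gives 78.1 : 100.0 : 48.0 : 10.2 : 0.8.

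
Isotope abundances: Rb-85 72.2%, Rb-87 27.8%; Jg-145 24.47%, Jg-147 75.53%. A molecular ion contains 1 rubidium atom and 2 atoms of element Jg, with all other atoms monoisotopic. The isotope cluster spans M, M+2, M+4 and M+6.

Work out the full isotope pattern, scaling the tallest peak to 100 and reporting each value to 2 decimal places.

Rubidium pattern (n=1): 0.7220 : 0.2780
Element Jg pattern (n=2): 0.05987809 : 0.36964382 : 0.57047809
Convolve the two distributions (both contribute in 2-u steps):
  M: 0.7220×0.05987809 = 0.043232
  M+2: 0.7220×0.36964382 + 0.2780×0.05987809 = 0.283529
  M+4: 0.7220×0.57047809 + 0.2780×0.36964382 = 0.514646
  M+6: 0.2780×0.57047809 = 0.158593
Scale to base peak (0.514646) = 100: 8.40 : 55.09 : 100.00 : 30.82

8.40 : 55.09 : 100.00 : 30.82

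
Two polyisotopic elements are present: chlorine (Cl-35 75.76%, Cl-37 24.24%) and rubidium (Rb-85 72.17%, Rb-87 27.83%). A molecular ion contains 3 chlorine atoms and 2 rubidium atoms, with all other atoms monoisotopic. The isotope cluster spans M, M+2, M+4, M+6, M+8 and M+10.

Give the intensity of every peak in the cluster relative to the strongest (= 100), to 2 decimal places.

57.77 : 100.00 : 69.09 : 23.82 : 4.10 : 0.28

Chlorine pattern (n=3): 0.4348304 : 0.41738208 : 0.13354464 : 0.01424288
Rubidium pattern (n=2): 0.52085089 : 0.40169822 : 0.07745089
Convolve the two distributions (both contribute in 2-u steps):
  M: 0.4348304×0.52085089 = 0.226482
  M+2: 0.4348304×0.40169822 + 0.41738208×0.52085089 = 0.392064
  M+4: 0.4348304×0.07745089 + 0.41738208×0.40169822 + 0.13354464×0.52085089 = 0.270896
  M+6: 0.41738208×0.07745089 + 0.13354464×0.40169822 + 0.01424288×0.52085089 = 0.093390
  M+8: 0.13354464×0.07745089 + 0.01424288×0.40169822 = 0.016064
  M+10: 0.01424288×0.07745089 = 0.001103
Scale to base peak (0.392064) = 100: 57.77 : 100.00 : 69.09 : 23.82 : 4.10 : 0.28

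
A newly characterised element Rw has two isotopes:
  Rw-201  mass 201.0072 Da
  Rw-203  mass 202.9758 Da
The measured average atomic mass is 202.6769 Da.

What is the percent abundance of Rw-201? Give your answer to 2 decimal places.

15.18%

Let x be the fractional abundance of Rw-201; then Rw-203 has abundance 1 − x.
201.0072·x + 202.9758·(1 − x) = 202.6769
(201.0072 − 202.9758)·x = 202.6769 − 202.9758
x = -0.2989 / -1.9686 = 0.15183 → 15.18% Rw-201, 84.82% Rw-203.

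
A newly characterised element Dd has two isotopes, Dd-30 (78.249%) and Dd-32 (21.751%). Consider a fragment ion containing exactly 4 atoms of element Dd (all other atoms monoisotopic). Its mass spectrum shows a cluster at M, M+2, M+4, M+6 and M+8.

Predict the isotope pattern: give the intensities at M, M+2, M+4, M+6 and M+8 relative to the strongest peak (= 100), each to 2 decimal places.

Each Dd atom is independently Dd-30 (p = 0.78249) or Dd-32 (q = 0.21751); the cluster is the binomial expansion (p + q)^4.
P(M) = 0.78249^4 = 0.374900
P(M+2) = 4 × 0.78249^3 × 0.21751^1 = 0.416846
P(M+4) = 6 × 0.78249^2 × 0.21751^2 = 0.173807
P(M+6) = 4 × 0.78249^1 × 0.21751^3 = 0.032209
P(M+8) = 0.21751^4 = 0.002238
The M+2 peak is largest (0.416846); scaling to 100 gives 89.94 : 100.00 : 41.70 : 7.73 : 0.54.

89.94 : 100.00 : 41.70 : 7.73 : 0.54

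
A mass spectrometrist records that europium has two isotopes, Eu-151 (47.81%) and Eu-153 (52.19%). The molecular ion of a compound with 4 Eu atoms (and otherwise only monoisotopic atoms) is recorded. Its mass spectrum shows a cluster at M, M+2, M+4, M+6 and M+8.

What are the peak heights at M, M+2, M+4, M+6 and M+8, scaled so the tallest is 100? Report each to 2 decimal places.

The 4 Eu atoms are independent, so intensities follow the terms of (0.4781 + 0.5219)^4.
P(M) = 0.4781^4 = 0.052249
P(M+2) = 4 × 0.4781^3 × 0.5219^1 = 0.228141
P(M+4) = 6 × 0.4781^2 × 0.5219^2 = 0.373563
P(M+6) = 4 × 0.4781^1 × 0.5219^3 = 0.271857
P(M+8) = 0.5219^4 = 0.074191
The M+4 peak is largest (0.373563); scaling to 100 gives 13.99 : 61.07 : 100.00 : 72.77 : 19.86.

13.99 : 61.07 : 100.00 : 72.77 : 19.86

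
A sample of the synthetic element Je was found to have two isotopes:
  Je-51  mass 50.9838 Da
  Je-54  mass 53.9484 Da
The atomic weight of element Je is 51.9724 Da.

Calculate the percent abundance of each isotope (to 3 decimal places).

Je-51: 66.653%, Je-54: 33.347%

With x = fraction of Je-51 (so Je-54 is 1 − x):
50.9838·x + 53.9484·(1 − x) = 51.9724
(50.9838 − 53.9484)·x = 51.9724 − 53.9484
x = -1.9760 / -2.9646 = 0.66653 → 66.653% Je-51, 33.347% Je-54.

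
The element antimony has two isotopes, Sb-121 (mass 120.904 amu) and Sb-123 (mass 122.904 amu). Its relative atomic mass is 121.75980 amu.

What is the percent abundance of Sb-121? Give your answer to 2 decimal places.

With x = fraction of Sb-121 (so Sb-123 is 1 − x):
120.904·x + 122.904·(1 − x) = 121.75980
(120.904 − 122.904)·x = 121.75980 − 122.904
x = -1.14420 / -2.000 = 0.57210 → 57.21% Sb-121, 42.79% Sb-123.

57.21%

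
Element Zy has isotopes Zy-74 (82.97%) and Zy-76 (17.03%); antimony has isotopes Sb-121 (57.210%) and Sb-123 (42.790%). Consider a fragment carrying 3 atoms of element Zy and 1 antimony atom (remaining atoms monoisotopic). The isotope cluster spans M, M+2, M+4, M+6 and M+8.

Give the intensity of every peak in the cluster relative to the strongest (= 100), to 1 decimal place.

73.3 : 100.0 : 43.0 : 7.6 : 0.5

Element Zy pattern (n=3): 0.57116721 : 0.35170463 : 0.0721891 : 0.00493906
Antimony pattern (n=1): 0.5721 : 0.4279
Convolve the two distributions (both contribute in 2-u steps):
  M: 0.57116721×0.5721 = 0.326765
  M+2: 0.57116721×0.4279 + 0.35170463×0.5721 = 0.445613
  M+4: 0.35170463×0.4279 + 0.0721891×0.5721 = 0.191794
  M+6: 0.0721891×0.4279 + 0.00493906×0.5721 = 0.033715
  M+8: 0.00493906×0.4279 = 0.002113
Scale to base peak (0.445613) = 100: 73.3 : 100.0 : 43.0 : 7.6 : 0.5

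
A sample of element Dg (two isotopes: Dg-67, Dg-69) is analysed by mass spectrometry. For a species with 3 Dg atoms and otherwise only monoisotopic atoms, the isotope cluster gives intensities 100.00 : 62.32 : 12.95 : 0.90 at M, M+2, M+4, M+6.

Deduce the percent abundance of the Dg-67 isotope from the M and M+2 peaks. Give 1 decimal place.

Let p = fractional abundance of Dg-67. I(M+2)/I(M) = [C(3,1)·p^2·(1−p)] / p^3 = 3·(1−p)/p = 62.32/100.00 = 0.6232
(1−p)/p = 0.6232/3 = 0.2077  ⇒  p = 1/(1 + 0.2077) = 0.8280
Dg-67: 82.8%, Dg-69: 17.2%.

82.8%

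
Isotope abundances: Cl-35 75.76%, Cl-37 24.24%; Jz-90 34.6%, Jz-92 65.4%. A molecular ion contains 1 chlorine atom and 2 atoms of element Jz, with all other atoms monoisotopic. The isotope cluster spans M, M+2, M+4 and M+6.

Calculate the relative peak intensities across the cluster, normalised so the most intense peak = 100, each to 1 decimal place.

Chlorine pattern (n=1): 0.7576 : 0.2424
Element Jz pattern (n=2): 0.119716 : 0.452568 : 0.427716
Convolve the two distributions (both contribute in 2-u steps):
  M: 0.7576×0.119716 = 0.090697
  M+2: 0.7576×0.452568 + 0.2424×0.119716 = 0.371885
  M+4: 0.7576×0.427716 + 0.2424×0.452568 = 0.433740
  M+6: 0.2424×0.427716 = 0.103678
Scale to base peak (0.433740) = 100: 20.9 : 85.7 : 100.0 : 23.9

20.9 : 85.7 : 100.0 : 23.9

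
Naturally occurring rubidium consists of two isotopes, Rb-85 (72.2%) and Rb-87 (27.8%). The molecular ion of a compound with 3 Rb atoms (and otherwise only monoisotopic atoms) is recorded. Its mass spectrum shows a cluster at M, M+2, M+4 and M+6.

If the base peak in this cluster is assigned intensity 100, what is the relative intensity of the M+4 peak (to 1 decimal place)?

38.5

Term probabilities: M 0.3764, M+2 0.4348, M+4 0.1674, M+6 0.0215. Base peak = M+2.
P(M+2) = C(3,1) × 0.722^2 × 0.278^1 = 3 × 0.521284 × 0.2780 = 0.434751 (base)
P(M+4) = C(3,2) × 0.722^1 × 0.278^2 = 3 × 0.7220 × 0.077284 = 0.167397
Relative intensity = 0.167397 / 0.434751 × 100 = 38.5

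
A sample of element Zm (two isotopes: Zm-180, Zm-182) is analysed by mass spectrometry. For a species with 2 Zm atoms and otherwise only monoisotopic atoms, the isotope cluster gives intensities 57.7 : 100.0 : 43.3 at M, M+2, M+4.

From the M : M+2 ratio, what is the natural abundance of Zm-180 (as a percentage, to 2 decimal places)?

53.57%

Write p for the Zm-180 fraction. I(M+2)/I(M) = [C(2,1)·p^1·(1−p)] / p^2 = 2·(1−p)/p = 100.0/57.7 = 1.7331
(1−p)/p = 1.7331/2 = 0.8666  ⇒  p = 1/(1 + 0.8666) = 0.5357
Zm-180: 53.57%, Zm-182: 46.43%.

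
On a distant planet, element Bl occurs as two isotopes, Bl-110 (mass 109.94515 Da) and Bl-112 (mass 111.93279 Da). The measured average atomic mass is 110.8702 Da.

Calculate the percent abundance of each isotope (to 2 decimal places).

Bl-110: 53.46%, Bl-112: 46.54%

Let x be the fractional abundance of Bl-110; then Bl-112 has abundance 1 − x.
109.94515·x + 111.93279·(1 − x) = 110.8702
(109.94515 − 111.93279)·x = 110.8702 − 111.93279
x = -1.06259 / -1.98764 = 0.53460 → 53.46% Bl-110, 46.54% Bl-112.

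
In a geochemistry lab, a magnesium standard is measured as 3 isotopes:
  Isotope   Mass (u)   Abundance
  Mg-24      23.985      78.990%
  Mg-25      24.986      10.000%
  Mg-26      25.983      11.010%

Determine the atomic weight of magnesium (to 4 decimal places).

24.3051 u

Weight each isotope mass by its fractional abundance: 0.78990 × 23.985 + 0.10000 × 24.986 + 0.11010 × 25.983
= 18.94575 + 2.49860 + 2.86073 = 24.30508 u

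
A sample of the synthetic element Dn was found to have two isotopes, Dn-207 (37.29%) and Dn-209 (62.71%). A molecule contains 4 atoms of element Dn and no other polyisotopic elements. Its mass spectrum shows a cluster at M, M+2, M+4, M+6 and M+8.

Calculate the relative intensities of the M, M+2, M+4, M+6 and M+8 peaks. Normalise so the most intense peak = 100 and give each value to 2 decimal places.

Expanding (0.3729 + 0.6271)^4:
P(M) = 0.3729^4 = 0.019336
P(M+2) = 4 × 0.3729^3 × 0.6271^1 = 0.130069
P(M+4) = 6 × 0.3729^2 × 0.6271^2 = 0.328103
P(M+6) = 4 × 0.3729^1 × 0.6271^3 = 0.367843
P(M+8) = 0.6271^4 = 0.154649
The M+6 peak is largest (0.367843); scaling to 100 gives 5.26 : 35.36 : 89.20 : 100.00 : 42.04.

5.26 : 35.36 : 89.20 : 100.00 : 42.04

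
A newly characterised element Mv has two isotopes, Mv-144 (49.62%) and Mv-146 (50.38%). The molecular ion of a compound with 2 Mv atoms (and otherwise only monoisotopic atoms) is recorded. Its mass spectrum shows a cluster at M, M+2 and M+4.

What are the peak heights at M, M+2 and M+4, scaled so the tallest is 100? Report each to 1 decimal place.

Expanding (0.4962 + 0.5038)^2:
P(M) = 0.4962^2 = 0.246214
P(M+2) = 2 × 0.4962^1 × 0.5038^1 = 0.499971
P(M+4) = 0.5038^2 = 0.253814
The M+2 peak is largest (0.499971); scaling to 100 gives 49.2 : 100.0 : 50.8.

49.2 : 100.0 : 50.8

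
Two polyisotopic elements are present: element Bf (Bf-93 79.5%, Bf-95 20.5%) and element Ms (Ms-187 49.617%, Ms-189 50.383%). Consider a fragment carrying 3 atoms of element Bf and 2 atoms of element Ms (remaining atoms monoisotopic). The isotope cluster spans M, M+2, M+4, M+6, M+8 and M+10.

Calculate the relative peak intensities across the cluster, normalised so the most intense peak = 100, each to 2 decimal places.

35.66 : 100.00 : 99.90 : 43.50 : 8.58 : 0.63

Element Bf pattern (n=3): 0.50245988 : 0.38869537 : 0.10022962 : 0.00861512
Element Ms pattern (n=2): 0.24618467 : 0.49997066 : 0.25384467
Convolve the two distributions (both contribute in 2-u steps):
  M: 0.50245988×0.24618467 = 0.123698
  M+2: 0.50245988×0.49997066 + 0.38869537×0.24618467 = 0.346906
  M+4: 0.50245988×0.25384467 + 0.38869537×0.49997066 + 0.10022962×0.24618467 = 0.346558
  M+6: 0.38869537×0.25384467 + 0.10022962×0.49997066 + 0.00861512×0.24618467 = 0.150901
  M+8: 0.10022962×0.25384467 + 0.00861512×0.49997066 = 0.029750
  M+10: 0.00861512×0.25384467 = 0.002187
Scale to base peak (0.346906) = 100: 35.66 : 100.00 : 99.90 : 43.50 : 8.58 : 0.63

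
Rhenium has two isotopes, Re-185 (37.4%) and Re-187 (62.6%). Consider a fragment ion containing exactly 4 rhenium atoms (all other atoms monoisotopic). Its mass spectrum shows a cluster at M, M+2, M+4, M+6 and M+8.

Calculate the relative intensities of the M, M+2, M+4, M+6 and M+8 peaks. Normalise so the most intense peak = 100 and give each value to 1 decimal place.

The 4 Re atoms are independent, so intensities follow the terms of (0.374 + 0.626)^4.
P(M) = 0.374^4 = 0.019565
P(M+2) = 4 × 0.374^3 × 0.626^1 = 0.130993
P(M+4) = 6 × 0.374^2 × 0.626^2 = 0.328884
P(M+6) = 4 × 0.374^1 × 0.626^3 = 0.366990
P(M+8) = 0.626^4 = 0.153567
The M+6 peak is largest (0.366990); scaling to 100 gives 5.3 : 35.7 : 89.6 : 100.0 : 41.8.

5.3 : 35.7 : 89.6 : 100.0 : 41.8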